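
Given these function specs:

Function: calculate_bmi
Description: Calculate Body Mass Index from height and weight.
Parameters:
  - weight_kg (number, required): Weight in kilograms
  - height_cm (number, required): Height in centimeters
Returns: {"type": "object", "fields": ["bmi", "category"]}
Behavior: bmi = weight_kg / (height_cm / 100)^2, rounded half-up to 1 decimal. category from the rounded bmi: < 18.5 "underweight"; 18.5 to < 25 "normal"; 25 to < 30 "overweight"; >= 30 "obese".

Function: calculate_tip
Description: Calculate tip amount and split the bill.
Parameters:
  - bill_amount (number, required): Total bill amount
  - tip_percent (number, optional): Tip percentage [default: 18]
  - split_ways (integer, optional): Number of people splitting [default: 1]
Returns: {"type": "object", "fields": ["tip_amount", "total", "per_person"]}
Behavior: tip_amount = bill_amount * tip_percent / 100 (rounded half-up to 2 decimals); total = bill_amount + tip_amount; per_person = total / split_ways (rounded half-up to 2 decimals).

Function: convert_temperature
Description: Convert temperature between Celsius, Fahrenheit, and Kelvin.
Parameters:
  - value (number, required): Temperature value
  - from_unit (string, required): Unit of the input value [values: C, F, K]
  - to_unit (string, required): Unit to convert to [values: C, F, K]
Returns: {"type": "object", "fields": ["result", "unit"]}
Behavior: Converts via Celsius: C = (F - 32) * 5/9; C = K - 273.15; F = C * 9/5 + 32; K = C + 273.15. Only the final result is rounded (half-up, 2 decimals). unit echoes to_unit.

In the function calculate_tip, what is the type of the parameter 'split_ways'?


The calculate_tip spec declares:
  - split_ways (integer, optional): Number of people splitting [default: 1]
Type:
integer


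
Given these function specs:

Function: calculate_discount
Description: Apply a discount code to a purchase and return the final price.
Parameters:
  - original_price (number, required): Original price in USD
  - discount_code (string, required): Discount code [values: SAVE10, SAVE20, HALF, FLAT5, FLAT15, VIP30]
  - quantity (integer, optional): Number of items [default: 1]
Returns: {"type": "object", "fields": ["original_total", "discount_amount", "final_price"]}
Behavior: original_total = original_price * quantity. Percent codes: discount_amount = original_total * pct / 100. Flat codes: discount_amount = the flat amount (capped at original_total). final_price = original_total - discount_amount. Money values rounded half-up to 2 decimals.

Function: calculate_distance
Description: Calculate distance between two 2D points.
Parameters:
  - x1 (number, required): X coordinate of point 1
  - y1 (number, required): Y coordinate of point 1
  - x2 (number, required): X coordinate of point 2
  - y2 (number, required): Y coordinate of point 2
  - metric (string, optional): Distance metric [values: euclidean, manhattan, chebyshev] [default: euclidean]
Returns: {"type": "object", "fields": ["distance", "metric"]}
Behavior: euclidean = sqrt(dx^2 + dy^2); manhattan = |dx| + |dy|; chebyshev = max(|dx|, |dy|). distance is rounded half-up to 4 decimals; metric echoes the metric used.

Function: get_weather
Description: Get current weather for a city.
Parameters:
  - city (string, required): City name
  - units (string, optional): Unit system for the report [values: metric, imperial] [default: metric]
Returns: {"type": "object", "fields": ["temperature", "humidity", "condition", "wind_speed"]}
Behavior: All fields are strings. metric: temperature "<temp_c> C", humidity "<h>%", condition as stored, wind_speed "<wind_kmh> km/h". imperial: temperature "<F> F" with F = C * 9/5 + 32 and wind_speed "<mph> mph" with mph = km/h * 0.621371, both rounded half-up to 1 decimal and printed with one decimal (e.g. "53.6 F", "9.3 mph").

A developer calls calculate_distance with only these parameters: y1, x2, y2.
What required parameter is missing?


Required parameters: x1, y1, x2, y2
Provided: y1, x2, y2
Missing: x1
x1


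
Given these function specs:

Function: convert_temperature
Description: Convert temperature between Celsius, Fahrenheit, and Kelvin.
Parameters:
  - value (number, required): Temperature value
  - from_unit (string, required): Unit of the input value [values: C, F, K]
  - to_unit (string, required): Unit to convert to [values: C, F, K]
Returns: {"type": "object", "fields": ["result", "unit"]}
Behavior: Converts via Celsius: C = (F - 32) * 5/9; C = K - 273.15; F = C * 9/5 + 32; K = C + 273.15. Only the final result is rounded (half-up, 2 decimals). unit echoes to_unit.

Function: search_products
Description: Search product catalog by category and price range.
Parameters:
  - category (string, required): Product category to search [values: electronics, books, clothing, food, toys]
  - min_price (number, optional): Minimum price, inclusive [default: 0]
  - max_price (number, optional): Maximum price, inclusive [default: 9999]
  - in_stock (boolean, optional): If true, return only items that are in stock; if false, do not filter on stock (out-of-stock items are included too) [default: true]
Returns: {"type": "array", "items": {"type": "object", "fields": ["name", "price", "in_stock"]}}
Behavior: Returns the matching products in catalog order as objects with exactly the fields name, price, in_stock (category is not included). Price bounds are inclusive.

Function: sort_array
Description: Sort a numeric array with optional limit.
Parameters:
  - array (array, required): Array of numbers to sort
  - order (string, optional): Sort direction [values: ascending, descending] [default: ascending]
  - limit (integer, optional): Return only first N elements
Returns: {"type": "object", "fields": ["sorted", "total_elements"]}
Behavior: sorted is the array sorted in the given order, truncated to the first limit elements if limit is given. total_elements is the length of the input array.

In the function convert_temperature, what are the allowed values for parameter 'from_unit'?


The convert_temperature spec declares:
  - from_unit (string, required): Unit of the input value [values: C, F, K]
Allowed values:
C, F, K


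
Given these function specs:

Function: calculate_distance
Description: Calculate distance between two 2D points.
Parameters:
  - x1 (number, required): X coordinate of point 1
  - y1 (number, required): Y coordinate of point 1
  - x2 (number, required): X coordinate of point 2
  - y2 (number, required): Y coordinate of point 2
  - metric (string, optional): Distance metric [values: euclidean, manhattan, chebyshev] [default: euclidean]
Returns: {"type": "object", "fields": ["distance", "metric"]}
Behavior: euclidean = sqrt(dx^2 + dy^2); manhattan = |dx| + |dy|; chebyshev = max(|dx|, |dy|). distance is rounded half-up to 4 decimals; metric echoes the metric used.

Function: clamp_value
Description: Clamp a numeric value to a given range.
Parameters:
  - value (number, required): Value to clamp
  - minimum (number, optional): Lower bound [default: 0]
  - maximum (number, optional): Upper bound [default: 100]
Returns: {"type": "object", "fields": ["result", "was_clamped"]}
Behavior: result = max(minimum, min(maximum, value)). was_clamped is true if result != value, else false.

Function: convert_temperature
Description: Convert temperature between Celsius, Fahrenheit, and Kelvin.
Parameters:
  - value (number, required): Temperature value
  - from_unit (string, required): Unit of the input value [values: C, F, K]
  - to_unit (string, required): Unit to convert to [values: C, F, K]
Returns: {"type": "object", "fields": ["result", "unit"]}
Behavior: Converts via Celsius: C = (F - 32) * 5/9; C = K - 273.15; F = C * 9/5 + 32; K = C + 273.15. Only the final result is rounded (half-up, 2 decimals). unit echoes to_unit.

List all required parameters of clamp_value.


Parameters of clamp_value and their required/optional flag:
  value: required
  minimum: optional
  maximum: optional
value


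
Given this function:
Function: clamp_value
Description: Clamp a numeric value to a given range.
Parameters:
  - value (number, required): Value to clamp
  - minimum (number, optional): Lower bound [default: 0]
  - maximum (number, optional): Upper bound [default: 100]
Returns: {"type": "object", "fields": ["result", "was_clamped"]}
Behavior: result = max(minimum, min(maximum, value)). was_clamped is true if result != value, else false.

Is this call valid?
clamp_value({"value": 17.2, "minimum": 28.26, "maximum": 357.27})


Checking all required parameters present and types match... All valid.
Valid


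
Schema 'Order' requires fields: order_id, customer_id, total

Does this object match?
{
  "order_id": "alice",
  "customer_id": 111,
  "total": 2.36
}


Checking required fields... All present.
Valid - all required fields present


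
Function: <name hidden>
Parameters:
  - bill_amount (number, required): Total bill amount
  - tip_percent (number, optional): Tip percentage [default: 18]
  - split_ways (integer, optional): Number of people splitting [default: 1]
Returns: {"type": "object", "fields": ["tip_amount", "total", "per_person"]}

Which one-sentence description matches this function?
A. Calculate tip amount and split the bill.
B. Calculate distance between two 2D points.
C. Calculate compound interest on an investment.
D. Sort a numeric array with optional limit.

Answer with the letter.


Parameters bill_amount, tip_percent, split_ways and return ["tip_amount", "total", "per_person"] fit: Calculate tip amount and split the bill.
A


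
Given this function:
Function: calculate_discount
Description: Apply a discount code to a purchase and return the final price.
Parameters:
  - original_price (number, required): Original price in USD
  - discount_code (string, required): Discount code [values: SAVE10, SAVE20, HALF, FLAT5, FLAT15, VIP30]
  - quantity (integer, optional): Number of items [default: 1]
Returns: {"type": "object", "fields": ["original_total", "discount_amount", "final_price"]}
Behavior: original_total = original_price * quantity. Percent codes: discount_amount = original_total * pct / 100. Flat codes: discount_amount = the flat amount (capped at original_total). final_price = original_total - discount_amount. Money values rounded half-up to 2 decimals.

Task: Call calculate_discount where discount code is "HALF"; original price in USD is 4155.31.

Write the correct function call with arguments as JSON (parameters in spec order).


Mapping each described value to its parameter name:
  'Discount code' -> discount_code = "HALF"
  'Original price in USD' -> original_price = 4155.31
calculate_discount({"original_price": 4155.31, "discount_code": "HALF"})


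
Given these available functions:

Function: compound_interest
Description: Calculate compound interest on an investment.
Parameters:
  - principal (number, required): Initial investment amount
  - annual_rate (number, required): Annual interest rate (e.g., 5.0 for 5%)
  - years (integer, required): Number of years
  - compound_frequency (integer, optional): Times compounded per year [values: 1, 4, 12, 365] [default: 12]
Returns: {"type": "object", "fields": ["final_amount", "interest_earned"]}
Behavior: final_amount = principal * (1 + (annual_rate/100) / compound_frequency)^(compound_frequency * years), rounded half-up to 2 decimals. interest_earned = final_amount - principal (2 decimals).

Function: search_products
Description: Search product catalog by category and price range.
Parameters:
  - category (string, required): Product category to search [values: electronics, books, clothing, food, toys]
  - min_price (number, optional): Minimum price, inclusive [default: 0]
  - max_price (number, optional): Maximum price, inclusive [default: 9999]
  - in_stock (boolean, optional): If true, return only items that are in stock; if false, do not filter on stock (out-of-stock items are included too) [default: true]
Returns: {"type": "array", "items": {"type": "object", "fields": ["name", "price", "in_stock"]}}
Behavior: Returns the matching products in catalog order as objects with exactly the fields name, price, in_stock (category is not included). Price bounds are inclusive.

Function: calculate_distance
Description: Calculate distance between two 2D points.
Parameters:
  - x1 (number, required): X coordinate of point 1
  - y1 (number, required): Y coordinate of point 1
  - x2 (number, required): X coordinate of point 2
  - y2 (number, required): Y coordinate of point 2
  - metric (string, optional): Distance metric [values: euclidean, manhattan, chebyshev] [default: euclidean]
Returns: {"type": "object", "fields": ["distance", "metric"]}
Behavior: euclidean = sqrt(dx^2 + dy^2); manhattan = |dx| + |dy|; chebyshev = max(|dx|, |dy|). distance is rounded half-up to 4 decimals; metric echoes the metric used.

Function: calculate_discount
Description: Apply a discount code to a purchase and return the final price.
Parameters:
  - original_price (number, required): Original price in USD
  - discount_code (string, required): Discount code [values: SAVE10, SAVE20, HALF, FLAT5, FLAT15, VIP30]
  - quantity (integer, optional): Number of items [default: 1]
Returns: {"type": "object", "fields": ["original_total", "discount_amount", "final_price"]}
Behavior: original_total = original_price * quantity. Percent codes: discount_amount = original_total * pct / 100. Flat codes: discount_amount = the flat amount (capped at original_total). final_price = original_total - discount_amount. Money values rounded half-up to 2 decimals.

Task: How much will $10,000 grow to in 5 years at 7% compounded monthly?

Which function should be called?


The task needs a function whose description is: Calculate compound interest on an investment.
compound_interest


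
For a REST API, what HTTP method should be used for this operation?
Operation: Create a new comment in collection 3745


GET = read, POST = create, PUT = update/replace, DELETE = remove
This operation is a create.
POST


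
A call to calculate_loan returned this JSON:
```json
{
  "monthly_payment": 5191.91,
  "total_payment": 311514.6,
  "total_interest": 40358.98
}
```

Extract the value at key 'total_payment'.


311514.6


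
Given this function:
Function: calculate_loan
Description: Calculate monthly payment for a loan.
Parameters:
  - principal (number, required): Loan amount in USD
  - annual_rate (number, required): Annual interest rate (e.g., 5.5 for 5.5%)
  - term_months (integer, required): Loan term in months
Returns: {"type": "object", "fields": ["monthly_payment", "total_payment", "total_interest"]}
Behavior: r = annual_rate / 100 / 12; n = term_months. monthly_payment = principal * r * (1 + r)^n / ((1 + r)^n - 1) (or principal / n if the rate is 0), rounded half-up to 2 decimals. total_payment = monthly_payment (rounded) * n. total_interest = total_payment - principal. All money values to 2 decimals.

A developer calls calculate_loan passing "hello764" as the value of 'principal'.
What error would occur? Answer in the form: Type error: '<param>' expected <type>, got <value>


Spec: 'principal' is declared as number; "hello764" is a string.
Type error: 'principal' expected number, got "hello764"


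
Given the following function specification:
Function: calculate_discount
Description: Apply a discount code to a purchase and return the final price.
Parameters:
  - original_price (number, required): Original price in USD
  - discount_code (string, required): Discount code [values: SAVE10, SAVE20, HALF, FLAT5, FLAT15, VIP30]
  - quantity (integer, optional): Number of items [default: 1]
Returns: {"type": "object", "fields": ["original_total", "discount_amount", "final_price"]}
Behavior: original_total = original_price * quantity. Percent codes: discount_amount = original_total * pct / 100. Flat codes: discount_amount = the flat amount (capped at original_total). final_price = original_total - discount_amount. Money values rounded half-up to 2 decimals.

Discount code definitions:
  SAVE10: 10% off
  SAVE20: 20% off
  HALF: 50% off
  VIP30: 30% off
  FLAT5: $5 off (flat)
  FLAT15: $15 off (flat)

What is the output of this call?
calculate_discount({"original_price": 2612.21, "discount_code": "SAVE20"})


Defaults applied: quantity=1
original_total = 2612.21 * 1 = 2612.21
SAVE20 = 20% off: discount_amount = 2612.21 * 20/100 = 522.442 -> 522.44
final_price = 2612.21 - 522.44 = 2089.77
Output:
{"original_total": 2612.21, "discount_amount": 522.44, "final_price": 2089.77}


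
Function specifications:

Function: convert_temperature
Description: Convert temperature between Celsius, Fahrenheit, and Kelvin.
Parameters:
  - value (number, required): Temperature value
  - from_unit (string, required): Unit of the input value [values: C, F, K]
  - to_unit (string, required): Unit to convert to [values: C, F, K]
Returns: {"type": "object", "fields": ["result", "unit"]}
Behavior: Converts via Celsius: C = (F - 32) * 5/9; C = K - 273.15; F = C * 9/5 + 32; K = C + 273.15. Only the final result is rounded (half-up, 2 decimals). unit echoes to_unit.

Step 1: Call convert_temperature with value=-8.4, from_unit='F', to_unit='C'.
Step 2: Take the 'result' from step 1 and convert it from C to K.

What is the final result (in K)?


Step 1: convert_temperature(value=-8.4, from_unit=F, to_unit=C)
  To C: (-8.4 - 32) * 5/9 = -22.444444
  Target is C: -22.444444
  Round to 2 decimals: -22.44
  -> result = -22.44 C
Step 2: convert_temperature(value=-22.44, from_unit=C, to_unit=K)
  Input already in C: -22.44
  To K: -22.44 + 273.15 = 250.71
  Round to 2 decimals: 250.71
  -> result = 250.71 K
250.71 K


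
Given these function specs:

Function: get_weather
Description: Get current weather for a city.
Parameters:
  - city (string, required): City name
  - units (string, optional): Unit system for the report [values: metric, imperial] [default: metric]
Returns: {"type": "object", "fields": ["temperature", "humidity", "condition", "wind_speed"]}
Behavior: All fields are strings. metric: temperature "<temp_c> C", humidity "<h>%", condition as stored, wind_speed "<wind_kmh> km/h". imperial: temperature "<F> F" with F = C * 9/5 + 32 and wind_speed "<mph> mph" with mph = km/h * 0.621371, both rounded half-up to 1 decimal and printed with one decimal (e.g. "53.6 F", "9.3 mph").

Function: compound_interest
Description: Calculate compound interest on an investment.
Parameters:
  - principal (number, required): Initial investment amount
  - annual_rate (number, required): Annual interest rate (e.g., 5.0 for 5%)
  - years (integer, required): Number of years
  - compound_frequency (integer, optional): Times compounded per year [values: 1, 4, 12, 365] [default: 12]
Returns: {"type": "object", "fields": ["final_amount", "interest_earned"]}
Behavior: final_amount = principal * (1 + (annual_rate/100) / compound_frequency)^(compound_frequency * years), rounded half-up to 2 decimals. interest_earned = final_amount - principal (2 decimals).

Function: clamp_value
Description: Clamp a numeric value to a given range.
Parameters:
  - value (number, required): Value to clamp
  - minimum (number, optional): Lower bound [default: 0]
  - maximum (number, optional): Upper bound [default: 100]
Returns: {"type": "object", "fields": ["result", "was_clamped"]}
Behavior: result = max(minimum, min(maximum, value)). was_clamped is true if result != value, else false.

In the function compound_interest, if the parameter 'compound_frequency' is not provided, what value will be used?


The compound_interest spec declares:
  - compound_frequency (integer, optional): Times compounded per year [values: 1, 4, 12, 365] [default: 12]
Default:
12


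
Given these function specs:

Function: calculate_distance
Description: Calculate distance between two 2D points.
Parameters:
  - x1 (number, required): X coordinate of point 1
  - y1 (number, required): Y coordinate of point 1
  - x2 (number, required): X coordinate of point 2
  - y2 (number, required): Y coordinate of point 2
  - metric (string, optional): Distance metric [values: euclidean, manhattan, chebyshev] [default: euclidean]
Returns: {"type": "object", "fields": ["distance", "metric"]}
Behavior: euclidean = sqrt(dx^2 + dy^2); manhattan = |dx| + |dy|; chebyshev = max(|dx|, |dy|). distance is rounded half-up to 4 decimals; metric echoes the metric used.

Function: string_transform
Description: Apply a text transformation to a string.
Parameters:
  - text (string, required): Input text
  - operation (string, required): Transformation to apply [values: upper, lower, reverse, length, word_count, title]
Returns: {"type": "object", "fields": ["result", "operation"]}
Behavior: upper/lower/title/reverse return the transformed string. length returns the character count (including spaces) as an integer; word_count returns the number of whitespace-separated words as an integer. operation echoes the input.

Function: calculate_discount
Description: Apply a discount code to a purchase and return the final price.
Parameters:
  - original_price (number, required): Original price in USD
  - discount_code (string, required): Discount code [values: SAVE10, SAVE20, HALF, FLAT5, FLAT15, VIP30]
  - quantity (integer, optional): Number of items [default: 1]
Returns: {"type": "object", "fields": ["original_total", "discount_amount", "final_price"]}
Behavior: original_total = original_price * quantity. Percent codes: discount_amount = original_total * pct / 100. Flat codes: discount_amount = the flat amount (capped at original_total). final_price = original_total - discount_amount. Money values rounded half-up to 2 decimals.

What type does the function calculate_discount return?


The calculate_discount spec declares Returns: {"type": "object", "fields": ["original_total", "discount_amount", "final_price"]}
Type:
object


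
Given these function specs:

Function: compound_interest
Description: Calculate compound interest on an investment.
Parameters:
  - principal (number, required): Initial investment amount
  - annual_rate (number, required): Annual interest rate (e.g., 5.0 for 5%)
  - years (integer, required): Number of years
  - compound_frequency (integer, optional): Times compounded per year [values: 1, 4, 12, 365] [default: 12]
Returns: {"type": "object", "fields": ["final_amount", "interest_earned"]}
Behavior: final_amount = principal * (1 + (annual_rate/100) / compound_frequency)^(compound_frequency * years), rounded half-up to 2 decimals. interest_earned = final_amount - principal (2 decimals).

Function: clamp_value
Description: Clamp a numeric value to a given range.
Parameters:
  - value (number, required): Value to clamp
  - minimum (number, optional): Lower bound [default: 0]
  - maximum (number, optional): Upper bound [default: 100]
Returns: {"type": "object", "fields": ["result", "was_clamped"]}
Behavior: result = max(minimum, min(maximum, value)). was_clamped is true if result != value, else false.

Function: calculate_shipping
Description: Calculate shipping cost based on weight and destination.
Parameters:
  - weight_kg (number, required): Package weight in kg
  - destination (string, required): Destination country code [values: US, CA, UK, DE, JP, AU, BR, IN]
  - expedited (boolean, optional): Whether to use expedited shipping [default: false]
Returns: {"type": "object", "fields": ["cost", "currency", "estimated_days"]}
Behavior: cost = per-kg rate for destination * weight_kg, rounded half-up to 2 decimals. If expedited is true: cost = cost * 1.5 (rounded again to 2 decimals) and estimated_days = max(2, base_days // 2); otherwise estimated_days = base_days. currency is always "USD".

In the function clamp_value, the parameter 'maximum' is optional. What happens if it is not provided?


The clamp_value spec declares:
  - maximum (number, optional): Upper bound [default: 100]
It defaults to 100


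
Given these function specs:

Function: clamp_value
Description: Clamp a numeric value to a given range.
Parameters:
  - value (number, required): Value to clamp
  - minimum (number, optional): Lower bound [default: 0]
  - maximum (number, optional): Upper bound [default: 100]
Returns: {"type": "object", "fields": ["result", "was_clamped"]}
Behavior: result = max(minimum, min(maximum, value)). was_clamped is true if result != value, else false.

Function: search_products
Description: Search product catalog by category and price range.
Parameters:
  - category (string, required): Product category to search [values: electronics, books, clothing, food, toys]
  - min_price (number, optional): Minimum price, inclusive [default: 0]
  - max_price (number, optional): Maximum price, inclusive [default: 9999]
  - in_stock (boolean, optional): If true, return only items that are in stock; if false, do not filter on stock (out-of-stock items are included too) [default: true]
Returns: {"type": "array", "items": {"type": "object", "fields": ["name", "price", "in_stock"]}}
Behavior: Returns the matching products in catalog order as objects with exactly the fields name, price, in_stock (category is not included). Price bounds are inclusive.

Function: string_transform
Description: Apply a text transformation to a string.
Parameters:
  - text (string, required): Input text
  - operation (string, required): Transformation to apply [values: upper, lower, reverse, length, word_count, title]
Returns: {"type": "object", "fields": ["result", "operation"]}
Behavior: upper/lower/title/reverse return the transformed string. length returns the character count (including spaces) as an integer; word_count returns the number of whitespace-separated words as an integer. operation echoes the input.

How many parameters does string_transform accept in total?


Parameters of string_transform: text (required), operation (required)
Total:
2


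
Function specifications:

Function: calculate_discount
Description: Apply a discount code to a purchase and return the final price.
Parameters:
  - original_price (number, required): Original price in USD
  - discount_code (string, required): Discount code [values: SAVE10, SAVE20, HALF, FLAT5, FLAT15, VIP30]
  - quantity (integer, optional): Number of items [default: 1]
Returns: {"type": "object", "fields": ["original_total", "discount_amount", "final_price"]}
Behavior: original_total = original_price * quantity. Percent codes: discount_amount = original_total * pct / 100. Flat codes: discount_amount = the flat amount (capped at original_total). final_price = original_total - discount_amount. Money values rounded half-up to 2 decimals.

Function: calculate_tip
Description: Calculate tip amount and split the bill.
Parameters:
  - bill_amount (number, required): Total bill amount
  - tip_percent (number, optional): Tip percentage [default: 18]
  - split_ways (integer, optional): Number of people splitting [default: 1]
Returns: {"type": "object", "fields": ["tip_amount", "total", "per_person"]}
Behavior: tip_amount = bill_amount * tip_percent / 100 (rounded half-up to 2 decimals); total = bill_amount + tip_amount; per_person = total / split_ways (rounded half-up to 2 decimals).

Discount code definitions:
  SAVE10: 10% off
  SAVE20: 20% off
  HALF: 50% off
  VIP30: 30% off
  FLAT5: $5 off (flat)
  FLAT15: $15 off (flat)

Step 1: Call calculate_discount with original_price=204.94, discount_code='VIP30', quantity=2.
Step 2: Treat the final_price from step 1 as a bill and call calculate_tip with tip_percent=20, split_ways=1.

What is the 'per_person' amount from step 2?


Step 1: calculate_discount(original_price=204.94, discount_code=VIP30, quantity=2)
  original_total = 204.94 * 2 = 409.88
  VIP30 = 30% off: discount_amount = 409.88 * 30/100 = 122.964 -> 122.96
  final_price = 409.88 - 122.96 = 286.92
  -> final_price = 286.92
Step 2: calculate_tip(bill_amount=286.92, tip_percent=20, split_ways=1)
  tip_amount = 286.92 * 20/100 = 57.384 -> 57.38
  total = 286.92 + 57.38 = 344.30
  per_person = 344.30 / 1 = 344.3 -> 344.30
  -> per_person = 344.30
$344.30


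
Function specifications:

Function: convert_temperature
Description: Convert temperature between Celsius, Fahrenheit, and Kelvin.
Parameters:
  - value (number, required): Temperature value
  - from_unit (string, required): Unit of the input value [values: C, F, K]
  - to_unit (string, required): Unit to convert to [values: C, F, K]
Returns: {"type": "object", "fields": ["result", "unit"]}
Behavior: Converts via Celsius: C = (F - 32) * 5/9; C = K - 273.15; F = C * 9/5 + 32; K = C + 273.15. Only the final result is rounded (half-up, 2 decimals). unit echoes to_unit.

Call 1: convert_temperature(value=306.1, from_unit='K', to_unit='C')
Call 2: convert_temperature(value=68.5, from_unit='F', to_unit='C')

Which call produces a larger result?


Call 1:
  To C: 306.1 - 273.15 = 32.95
  Target is C: 32.95
  Round to 2 decimals: 32.95
  -> 32.95 C
Call 2:
  To C: (68.5 - 32) * 5/9 = 20.277778
  Target is C: 20.277778
  Round to 2 decimals: 20.28
  -> 20.28 C
Call 1 (32.95 C)


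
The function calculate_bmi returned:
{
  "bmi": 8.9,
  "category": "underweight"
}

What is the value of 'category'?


underweight


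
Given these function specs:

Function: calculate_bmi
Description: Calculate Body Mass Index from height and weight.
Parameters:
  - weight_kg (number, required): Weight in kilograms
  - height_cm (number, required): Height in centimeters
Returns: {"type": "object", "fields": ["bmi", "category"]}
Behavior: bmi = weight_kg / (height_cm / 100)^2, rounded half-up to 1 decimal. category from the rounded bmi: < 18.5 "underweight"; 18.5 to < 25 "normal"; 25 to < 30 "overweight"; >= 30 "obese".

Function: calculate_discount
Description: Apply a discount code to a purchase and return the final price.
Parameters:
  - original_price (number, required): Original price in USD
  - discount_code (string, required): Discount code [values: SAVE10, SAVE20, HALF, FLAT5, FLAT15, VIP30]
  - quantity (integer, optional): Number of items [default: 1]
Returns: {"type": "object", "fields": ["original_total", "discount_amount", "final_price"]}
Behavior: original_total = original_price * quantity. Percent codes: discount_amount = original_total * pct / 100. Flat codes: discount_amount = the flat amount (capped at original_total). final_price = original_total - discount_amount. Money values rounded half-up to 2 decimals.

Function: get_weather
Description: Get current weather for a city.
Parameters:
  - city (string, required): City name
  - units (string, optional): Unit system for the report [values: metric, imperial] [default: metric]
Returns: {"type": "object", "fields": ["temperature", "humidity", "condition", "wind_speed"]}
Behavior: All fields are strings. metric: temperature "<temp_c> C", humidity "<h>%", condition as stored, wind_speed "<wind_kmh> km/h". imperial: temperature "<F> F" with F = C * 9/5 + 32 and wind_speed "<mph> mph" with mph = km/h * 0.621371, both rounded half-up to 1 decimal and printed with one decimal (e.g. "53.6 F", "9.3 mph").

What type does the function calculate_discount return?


The calculate_discount spec declares Returns: {"type": "object", "fields": ["original_total", "discount_amount", "final_price"]}
Type:
object


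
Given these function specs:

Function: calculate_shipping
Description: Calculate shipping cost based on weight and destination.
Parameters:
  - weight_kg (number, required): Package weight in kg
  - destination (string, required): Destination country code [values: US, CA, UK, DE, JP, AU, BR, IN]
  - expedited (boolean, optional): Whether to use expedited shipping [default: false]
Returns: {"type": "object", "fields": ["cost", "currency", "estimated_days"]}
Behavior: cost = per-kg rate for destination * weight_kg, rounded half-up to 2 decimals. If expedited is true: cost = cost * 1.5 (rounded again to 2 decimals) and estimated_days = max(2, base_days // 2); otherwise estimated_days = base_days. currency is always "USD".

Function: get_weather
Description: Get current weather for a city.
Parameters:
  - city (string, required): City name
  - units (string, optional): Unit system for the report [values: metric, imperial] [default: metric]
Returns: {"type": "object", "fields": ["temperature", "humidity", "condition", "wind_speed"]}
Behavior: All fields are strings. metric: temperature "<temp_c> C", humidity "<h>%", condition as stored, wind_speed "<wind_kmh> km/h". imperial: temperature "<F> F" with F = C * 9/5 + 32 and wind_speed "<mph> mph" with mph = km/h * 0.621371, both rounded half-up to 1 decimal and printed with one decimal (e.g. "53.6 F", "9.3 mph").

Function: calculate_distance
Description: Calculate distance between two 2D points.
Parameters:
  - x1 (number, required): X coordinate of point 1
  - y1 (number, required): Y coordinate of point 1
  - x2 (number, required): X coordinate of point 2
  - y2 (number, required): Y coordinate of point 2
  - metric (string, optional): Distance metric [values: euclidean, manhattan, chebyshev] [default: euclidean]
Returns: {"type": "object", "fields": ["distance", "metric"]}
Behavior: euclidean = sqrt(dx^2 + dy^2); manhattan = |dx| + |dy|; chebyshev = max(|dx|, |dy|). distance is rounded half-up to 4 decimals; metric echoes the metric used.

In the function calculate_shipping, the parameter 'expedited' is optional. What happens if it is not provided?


The calculate_shipping spec declares:
  - expedited (boolean, optional): Whether to use expedited shipping [default: false]
It defaults to false


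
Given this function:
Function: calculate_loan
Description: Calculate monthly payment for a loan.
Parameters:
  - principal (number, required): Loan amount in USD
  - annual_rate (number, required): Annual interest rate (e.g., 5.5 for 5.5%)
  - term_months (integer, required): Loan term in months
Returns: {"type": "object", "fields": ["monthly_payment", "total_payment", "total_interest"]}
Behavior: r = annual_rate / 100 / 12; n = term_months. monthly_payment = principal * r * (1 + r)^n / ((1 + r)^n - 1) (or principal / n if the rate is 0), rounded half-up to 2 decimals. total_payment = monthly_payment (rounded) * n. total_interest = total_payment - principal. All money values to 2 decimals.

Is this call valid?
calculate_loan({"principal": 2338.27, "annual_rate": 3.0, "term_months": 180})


Checking all required parameters present and types match... All valid.
Valid


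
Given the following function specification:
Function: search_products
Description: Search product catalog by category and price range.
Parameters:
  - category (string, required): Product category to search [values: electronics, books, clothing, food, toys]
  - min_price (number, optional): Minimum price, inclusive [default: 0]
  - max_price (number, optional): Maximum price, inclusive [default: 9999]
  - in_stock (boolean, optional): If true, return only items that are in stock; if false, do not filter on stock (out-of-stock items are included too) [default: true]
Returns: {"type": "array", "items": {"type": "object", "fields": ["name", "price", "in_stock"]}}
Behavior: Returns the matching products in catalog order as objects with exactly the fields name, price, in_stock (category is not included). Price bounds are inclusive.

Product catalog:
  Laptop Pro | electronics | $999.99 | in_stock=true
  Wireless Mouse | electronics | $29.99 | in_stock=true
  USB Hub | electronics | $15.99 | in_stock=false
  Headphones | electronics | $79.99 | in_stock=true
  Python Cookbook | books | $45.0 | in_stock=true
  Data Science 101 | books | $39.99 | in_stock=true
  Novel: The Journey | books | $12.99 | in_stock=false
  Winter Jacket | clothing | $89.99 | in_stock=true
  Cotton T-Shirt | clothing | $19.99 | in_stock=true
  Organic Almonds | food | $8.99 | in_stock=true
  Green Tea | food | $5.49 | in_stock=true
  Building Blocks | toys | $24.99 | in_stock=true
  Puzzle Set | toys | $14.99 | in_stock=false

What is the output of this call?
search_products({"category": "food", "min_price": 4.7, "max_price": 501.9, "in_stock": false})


Filter: category=food, 4.7 <= price <= 501.9, in_stock=false so stock is not filtered
  Organic Almonds ($8.99): keep
  Green Tea ($5.49): keep
Output:
[{"name": "Organic Almonds", "price": 8.99, "in_stock": true}, {"name": "Green Tea", "price": 5.49, "in_stock": true}]


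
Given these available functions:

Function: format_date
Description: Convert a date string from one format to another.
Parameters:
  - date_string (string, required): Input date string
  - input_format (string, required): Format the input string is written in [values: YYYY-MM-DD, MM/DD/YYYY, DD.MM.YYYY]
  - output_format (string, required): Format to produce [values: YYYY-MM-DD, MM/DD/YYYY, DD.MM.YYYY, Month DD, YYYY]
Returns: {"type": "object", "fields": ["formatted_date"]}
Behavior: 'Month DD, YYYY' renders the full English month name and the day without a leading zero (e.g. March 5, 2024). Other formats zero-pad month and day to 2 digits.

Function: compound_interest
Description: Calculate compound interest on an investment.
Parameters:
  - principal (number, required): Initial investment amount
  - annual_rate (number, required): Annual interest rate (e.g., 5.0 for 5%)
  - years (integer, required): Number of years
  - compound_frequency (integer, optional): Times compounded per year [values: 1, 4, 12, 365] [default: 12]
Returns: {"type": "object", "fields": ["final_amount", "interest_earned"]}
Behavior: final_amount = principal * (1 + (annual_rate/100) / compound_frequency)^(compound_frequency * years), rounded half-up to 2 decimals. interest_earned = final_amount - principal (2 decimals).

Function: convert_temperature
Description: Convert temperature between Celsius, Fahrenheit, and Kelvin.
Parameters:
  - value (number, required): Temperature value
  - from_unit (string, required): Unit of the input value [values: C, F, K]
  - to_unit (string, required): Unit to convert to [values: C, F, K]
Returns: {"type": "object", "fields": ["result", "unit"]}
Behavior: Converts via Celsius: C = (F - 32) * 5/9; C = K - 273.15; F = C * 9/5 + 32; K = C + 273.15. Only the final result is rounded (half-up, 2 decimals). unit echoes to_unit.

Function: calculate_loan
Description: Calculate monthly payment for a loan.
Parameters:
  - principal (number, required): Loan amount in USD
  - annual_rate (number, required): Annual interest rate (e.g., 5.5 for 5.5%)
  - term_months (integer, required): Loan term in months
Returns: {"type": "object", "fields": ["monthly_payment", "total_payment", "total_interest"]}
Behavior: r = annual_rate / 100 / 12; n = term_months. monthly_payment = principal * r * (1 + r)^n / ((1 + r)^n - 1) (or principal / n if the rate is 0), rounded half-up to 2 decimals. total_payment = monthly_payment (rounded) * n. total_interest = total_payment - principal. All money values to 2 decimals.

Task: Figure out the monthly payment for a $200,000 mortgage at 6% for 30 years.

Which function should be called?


The task needs a function whose description is: Calculate monthly payment for a loan.
calculate_loan


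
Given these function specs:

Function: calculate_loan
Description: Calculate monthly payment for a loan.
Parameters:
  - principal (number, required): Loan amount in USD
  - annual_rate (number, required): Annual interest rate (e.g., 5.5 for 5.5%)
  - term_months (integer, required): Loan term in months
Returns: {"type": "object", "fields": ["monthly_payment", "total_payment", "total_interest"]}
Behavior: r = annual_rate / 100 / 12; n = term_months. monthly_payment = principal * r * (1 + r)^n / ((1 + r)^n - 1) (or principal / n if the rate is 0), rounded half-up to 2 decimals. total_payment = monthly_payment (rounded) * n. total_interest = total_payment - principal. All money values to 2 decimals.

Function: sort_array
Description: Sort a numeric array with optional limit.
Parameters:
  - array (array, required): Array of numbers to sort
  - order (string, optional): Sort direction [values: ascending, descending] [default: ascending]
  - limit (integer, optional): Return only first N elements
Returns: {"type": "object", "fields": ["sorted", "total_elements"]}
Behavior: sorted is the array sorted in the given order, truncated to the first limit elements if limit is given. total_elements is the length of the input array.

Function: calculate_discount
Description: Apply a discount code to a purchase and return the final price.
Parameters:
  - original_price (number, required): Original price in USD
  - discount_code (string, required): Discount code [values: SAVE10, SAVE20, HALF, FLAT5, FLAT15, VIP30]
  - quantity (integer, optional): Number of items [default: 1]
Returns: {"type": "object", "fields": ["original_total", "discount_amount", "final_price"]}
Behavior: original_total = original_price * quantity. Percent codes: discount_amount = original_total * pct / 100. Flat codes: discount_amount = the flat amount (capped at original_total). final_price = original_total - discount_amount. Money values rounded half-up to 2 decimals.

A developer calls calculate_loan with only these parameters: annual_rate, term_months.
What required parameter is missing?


Required parameters: principal, annual_rate, term_months
Provided: annual_rate, term_months
Missing: principal
principal
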